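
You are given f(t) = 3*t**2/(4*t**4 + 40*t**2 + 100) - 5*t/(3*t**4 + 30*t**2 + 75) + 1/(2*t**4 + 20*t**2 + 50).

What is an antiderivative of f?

Integrate term by term and add the pieces.
Check: d/dt[(100 - 39*t)/(120*t**2 + 600) + 17*sqrt(5)*atan(sqrt(5)*t/5)/200] = (9*t**2 - 20*t + 6)/(12*t**4 + 120*t**2 + 300), which equals f(t).

An antiderivative is F(t) = (100 - 39*t)/(120*t**2 + 600) + 17*sqrt(5)*atan(sqrt(5)*t/5)/200.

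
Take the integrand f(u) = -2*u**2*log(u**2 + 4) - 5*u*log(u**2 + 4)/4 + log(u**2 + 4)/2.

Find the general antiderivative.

F(u) = (32*u**3 + 45*u**2 + 3*u*(-16*u**2 - 15*u + 12)*log(u**2 + 4) - 456*u - 180*log(u**2 + 4) + 912*atan(u/2))/72 + C

The integrand splits into summands that can be handled one at a time.
Check: d/du[(32*u**3 + 45*u**2 + 3*u*(-16*u**2 - 15*u + 12)*log(u**2 + 4) - 456*u - 180*log(u**2 + 4) + 912*atan(u/2))/72] = -2*u**2*log(u**2 + 4) - 5*u*log(u**2 + 4)/4 + log(u**2 + 4)/2 = f(u).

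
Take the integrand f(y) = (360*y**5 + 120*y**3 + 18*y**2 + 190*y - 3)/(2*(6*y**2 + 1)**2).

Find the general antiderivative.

F(y) = (30*y**4 - 55*y**2 - 3*y - 25)/(12*y**2 + 2) + C

A candidate is checked by its d/dy: the result must match f(y).
Check: d/dy[(30*y**4 - 55*y**2 - 3*y - 25)/(12*y**2 + 2)] = (360*y**5 + 120*y**3 + 18*y**2 + 190*y - 3)/(72*y**4 + 24*y**2 + 2), which equals f(y).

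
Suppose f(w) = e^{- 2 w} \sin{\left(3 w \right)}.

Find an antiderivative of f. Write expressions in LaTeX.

Whatever form F(w) takes, F'(w) = f(w) is non-negotiable.
Check: d/dw[\frac{\left(- 2 \sin{\left(3 w \right)} - 3 \cos{\left(3 w \right)}\right) e^{- 2 w}}{13}] = e^{- 2 w} \sin{\left(3 w \right)} = f(w).

An antiderivative is F(w) = \frac{\left(- 2 \sin{\left(3 w \right)} - 3 \cos{\left(3 w \right)}\right) e^{- 2 w}}{13}.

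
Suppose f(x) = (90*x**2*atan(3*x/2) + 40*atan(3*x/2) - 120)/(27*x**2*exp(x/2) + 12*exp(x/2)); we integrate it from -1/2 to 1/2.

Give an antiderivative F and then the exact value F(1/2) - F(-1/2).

Recognize the product-rule pattern: f = u'v + uv' with u = -20*atan(3*x/2)/3, v = exp(-x/2), so integration by parts undoes it.
F(x) = -20*exp(-x/2)*atan(3*x/2)/3 is an antiderivative of f.
Check: d/dx[-20*exp(-x/2)*atan(3*x/2)/3] = (90*x**2*atan(3*x/2) + 40*atan(3*x/2) - 120)/(27*x**2*exp(x/2) + 12*exp(x/2)) = f(x).
F(1/2) = -20*exp(-1/4)*atan(3/4)/3; F(-1/2) = 20*exp(1/4)*atan(3/4)/3.
Integral = F(1/2) - F(-1/2) = -20*exp(1/4)*atan(3/4)/3 - 20*exp(-1/4)*atan(3/4)/3.

Antiderivative: F(x) = -20*exp(-x/2)*atan(3*x/2)/3; value = -20*exp(1/4)*atan(3/4)/3 - 20*exp(-1/4)*atan(3/4)/3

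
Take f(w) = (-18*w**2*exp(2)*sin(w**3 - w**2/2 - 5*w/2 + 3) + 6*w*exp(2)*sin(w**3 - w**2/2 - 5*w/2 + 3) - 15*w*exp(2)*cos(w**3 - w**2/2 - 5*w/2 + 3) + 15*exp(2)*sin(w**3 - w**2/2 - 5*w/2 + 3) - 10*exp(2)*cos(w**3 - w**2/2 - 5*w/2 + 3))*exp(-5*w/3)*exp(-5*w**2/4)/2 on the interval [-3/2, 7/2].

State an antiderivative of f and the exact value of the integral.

f has the shape u'v + uv' for u = 3*cos(w**3 - w**2/2 - 5*w/2 + 3) and v = exp(-5*w**2/4 - 5*w/3 + 2) — it is the derivative of the product u*v.
F(w) = 3*exp(-5*w**2/4 - 5*w/3 + 2)*cos(w**3 - w**2/2 - 5*w/2 + 3) is an antiderivative of f.
Check: d/dw[3*exp(-5*w**2/4 - 5*w/3 + 2)*cos(w**3 - w**2/2 - 5*w/2 + 3)] = (-18*w**2*sin(w**3 - w**2/2 - 5*w/2 + 3) + 6*w*sin(w**3 - w**2/2 - 5*w/2 + 3) - 15*w*cos(w**3 - w**2/2 - 5*w/2 + 3) + 15*sin(w**3 - w**2/2 - 5*w/2 + 3) - 10*cos(w**3 - w**2/2 - 5*w/2 + 3))*exp(2)*exp(-5*w/3)*exp(-5*w**2/4)/2, which equals f(w).
F(7/2) = 3*exp(-919/48)*cos(31); F(-3/2) = 3*exp(27/16)*cos(9/4).
Integral = F(7/2) - F(-3/2) = 3*exp(-919/48)*cos(31) - 3*exp(27/16)*cos(9/4).

Antiderivative: F(w) = 3*exp(-5*w**2/4 - 5*w/3 + 2)*cos(w**3 - w**2/2 - 5*w/2 + 3); value = 3*exp(-919/48)*cos(31) - 3*exp(27/16)*cos(9/4)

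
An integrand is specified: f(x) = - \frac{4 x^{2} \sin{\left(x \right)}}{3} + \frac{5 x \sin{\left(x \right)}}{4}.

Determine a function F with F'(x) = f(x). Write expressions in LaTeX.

An antiderivative is F(x) = \frac{4 x^{2} \cos{\left(x \right)}}{3} - \frac{8 x \sin{\left(x \right)}}{3} - \frac{5 x \cos{\left(x \right)}}{4} + \frac{5 \sin{\left(x \right)}}{4} - \frac{8 \cos{\left(x \right)}}{3}.

Integrate term by term and add the pieces.
Check: d/dx[\frac{4 x^{2} \cos{\left(x \right)}}{3} - \frac{8 x \sin{\left(x \right)}}{3} - \frac{5 x \cos{\left(x \right)}}{4} + \frac{5 \sin{\left(x \right)}}{4} - \frac{8 \cos{\left(x \right)}}{3}] = - \frac{4 x^{2} \sin{\left(x \right)}}{3} + \frac{5 x \sin{\left(x \right)}}{4} = f(x).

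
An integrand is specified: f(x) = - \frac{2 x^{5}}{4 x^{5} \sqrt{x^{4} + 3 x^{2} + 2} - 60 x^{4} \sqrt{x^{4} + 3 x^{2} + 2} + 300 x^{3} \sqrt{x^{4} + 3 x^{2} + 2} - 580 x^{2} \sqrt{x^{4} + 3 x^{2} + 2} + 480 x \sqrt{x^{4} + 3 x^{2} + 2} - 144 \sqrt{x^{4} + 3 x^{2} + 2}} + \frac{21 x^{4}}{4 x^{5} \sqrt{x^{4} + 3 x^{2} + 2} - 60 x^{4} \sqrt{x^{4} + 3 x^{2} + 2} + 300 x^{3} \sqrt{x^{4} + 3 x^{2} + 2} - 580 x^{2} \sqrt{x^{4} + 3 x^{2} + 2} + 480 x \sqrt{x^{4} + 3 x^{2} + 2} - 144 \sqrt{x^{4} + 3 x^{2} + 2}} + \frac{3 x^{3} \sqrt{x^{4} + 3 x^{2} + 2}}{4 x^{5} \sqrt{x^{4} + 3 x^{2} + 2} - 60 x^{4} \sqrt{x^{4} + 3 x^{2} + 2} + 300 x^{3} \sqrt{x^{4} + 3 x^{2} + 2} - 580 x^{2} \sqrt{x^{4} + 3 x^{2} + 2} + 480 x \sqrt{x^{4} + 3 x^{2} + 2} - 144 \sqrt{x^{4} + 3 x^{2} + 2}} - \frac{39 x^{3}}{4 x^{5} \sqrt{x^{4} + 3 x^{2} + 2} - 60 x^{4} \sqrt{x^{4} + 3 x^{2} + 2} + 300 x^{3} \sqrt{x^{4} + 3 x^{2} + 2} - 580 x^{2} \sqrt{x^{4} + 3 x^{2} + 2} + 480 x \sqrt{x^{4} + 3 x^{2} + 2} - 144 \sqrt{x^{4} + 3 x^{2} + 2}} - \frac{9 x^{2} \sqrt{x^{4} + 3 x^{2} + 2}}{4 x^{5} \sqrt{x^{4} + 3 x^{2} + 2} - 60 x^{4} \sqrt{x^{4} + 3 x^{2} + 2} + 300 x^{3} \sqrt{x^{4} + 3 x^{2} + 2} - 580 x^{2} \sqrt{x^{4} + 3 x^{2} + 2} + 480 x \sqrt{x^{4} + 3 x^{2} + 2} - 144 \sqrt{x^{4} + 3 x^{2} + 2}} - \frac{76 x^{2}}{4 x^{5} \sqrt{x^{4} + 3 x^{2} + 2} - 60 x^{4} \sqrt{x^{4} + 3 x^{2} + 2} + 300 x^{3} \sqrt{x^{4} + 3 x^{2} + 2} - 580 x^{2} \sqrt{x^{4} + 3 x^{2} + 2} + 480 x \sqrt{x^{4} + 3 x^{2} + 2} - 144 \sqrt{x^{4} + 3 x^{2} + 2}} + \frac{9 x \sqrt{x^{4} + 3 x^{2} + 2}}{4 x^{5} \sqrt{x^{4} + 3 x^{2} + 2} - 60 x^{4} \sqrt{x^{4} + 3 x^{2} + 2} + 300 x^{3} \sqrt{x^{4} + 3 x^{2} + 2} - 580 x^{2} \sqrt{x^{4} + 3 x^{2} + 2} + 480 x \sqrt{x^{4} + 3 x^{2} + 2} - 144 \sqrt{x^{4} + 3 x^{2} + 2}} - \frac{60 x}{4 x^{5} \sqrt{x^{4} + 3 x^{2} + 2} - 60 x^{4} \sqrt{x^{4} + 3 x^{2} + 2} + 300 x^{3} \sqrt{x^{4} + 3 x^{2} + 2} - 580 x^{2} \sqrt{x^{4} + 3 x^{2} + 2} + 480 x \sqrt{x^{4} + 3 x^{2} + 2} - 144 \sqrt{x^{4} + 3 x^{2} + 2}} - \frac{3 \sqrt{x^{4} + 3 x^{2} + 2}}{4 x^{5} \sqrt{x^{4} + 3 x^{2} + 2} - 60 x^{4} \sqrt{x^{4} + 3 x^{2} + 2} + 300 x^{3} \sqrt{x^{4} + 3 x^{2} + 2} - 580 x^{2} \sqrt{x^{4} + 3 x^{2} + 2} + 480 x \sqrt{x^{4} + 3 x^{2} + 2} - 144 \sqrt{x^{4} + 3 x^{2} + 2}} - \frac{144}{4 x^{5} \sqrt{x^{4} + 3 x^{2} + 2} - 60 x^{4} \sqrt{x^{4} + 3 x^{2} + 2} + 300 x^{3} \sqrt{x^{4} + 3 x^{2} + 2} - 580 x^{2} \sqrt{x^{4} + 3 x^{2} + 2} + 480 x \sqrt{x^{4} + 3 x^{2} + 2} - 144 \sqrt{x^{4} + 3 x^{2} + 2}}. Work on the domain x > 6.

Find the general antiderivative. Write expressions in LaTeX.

F(x) = \frac{\left(x - 6\right) \sqrt{x^{4} + 3 x^{2} + 2} - 3 \left(x - 1\right)^{2}}{4 \left(x - 6\right) \left(x - 1\right)^{2}} + C

The integrand splits into summands that can be handled one at a time.
Check: d/dx[\frac{\left(x - 6\right) \sqrt{x^{4} + 3 x^{2} + 2} - 3 \left(x - 1\right)^{2}}{4 \left(x - 6\right) \left(x - 1\right)^{2}}] = \frac{- 2 x^{5} + 21 x^{4} + 3 x^{3} \sqrt{x^{4} + 3 x^{2} + 2} - 39 x^{3} - 9 x^{2} \sqrt{x^{4} + 3 x^{2} + 2} - 76 x^{2} + 9 x \sqrt{x^{4} + 3 x^{2} + 2} - 60 x - 3 \sqrt{x^{4} + 3 x^{2} + 2} - 144}{4 x^{5} \sqrt{x^{4} + 3 x^{2} + 2} - 60 x^{4} \sqrt{x^{4} + 3 x^{2} + 2} + 300 x^{3} \sqrt{x^{4} + 3 x^{2} + 2} - 580 x^{2} \sqrt{x^{4} + 3 x^{2} + 2} + 480 x \sqrt{x^{4} + 3 x^{2} + 2} - 144 \sqrt{x^{4} + 3 x^{2} + 2}}, which equals f(x).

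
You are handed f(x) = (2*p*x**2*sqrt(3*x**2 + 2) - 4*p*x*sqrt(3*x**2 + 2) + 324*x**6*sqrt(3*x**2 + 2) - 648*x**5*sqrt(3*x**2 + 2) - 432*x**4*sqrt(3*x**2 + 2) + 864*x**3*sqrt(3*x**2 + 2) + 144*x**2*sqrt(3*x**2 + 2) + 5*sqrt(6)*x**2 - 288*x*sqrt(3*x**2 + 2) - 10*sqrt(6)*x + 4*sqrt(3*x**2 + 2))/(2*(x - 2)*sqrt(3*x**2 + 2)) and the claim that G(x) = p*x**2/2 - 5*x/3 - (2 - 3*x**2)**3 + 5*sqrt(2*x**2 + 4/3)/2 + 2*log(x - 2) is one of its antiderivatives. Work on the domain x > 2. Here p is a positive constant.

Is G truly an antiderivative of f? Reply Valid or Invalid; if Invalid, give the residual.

Invalid: d/dx[G] - f = -5/3, which is not 0.

d/dx[G] = (6*p*x**2*sqrt(3*x**2 + 2) - 12*p*x*sqrt(3*x**2 + 2) + 972*x**6*sqrt(3*x**2 + 2) - 1944*x**5*sqrt(3*x**2 + 2) - 1296*x**4*sqrt(3*x**2 + 2) + 2592*x**3*sqrt(3*x**2 + 2) + 432*x**2*sqrt(3*x**2 + 2) + 15*sqrt(6)*x**2 - 874*x*sqrt(3*x**2 + 2) - 30*sqrt(6)*x + 32*sqrt(3*x**2 + 2))/(6*x*sqrt(3*x**2 + 2) - 12*sqrt(3*x**2 + 2))
d/dx[G] - f(x) = -5/3 != 0.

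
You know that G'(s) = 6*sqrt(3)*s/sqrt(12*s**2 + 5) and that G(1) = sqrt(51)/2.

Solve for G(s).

G'(s) matches the chain-rule pattern g'(h)*h' with inner function h(s) = 4*s**2 + 5/3; substituting u = h(s) collapses the integral.
A general antiderivative is 3*sqrt(4*s**2 + 5/3)/2 + C.
The condition gives C = sqrt(51)/2 - (sqrt(51)/2) = 0.
So G(s) = sqrt(3)*sqrt(12*s**2 + 5)/2.
Check: d/ds[sqrt(3)*sqrt(12*s**2 + 5)/2] = 6*sqrt(3)*s/sqrt(12*s**2 + 5) = G'(s).

G(s) = sqrt(3)*sqrt(12*s**2 + 5)/2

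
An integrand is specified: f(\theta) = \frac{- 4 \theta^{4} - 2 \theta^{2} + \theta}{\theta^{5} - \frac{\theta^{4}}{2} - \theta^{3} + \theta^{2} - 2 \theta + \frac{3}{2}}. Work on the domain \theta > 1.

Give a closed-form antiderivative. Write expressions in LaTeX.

An antiderivative is F(\theta) = \frac{- 156 \theta \log{\left(\theta - 1 \right)} - 84 \theta \log{\left(\theta + \frac{3}{2} \right)} - 10 \theta \log{\left(\theta^{2} + 1 \right)} - 35 \theta \operatorname{atan}{\left(\theta \right)} + 156 \log{\left(\theta - 1 \right)} + 84 \log{\left(\theta + \frac{3}{2} \right)} + 10 \log{\left(\theta^{2} + 1 \right)} + 35 \operatorname{atan}{\left(\theta \right)} + 65}{65 \theta - 65}.

Factor the denominator (\left(\theta - 1\right)^{2} \left(2 \theta + 3\right) \left(\theta^{2} + 1\right)) and decompose: f = - \frac{4 \theta + 7}{13 \left(\theta^{2} + 1\right)} - \frac{168}{65 \left(2 \theta + 3\right)} - \frac{12}{5 \left(\theta - 1\right)} - \frac{1}{\left(\theta - 1\right)^{2}}; each piece integrates to a log, atan, or power term.
Check: d/d\theta[\frac{- 156 \theta \log{\left(\theta - 1 \right)} - 84 \theta \log{\left(\theta + \frac{3}{2} \right)} - 10 \theta \log{\left(\theta^{2} + 1 \right)} - 35 \theta \operatorname{atan}{\left(\theta \right)} + 156 \log{\left(\theta - 1 \right)} + 84 \log{\left(\theta + \frac{3}{2} \right)} + 10 \log{\left(\theta^{2} + 1 \right)} + 35 \operatorname{atan}{\left(\theta \right)} + 65}{65 \theta - 65}] = \frac{- 8 \theta^{4} - 4 \theta^{2} + 2 \theta}{2 \theta^{5} - \theta^{4} - 2 \theta^{3} + 2 \theta^{2} - 4 \theta + 3}, which equals f(\theta).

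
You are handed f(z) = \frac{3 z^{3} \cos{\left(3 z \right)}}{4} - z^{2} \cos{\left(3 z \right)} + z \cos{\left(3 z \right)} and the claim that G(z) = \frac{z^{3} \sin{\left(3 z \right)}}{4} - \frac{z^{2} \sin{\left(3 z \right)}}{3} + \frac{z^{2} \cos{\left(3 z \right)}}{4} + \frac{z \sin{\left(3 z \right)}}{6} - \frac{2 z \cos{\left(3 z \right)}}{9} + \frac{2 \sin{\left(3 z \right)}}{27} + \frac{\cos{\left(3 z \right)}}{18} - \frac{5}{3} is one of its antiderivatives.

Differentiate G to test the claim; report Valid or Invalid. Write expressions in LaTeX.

Valid - differentiating G returns exactly f.

d/dz[G] = \frac{3 z^{3} \cos{\left(3 z \right)}}{4} - z^{2} \cos{\left(3 z \right)} + z \cos{\left(3 z \right)}
This equals f(z) exactly, so the claim holds.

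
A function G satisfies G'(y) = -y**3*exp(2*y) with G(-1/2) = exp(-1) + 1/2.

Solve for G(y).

Recognize the product-rule pattern: G'(y) = u'v + uv' with u = -y**3/2 + 3*y**2/4 - 3*y/4 + 3/8, v = exp(2*y), so integration by parts undoes it.
A general antiderivative is (-4*y**3 + 6*y**2 - 6*y + 3)*exp(2*y)/8 + C.
The condition gives C = exp(-1) + 1/2 - (exp(-1)) = 1/2.
So G(y) = (-4*y**3 + 6*y**2 - 6*y + 3)*exp(2*y)/8 + 1/2.
Check: d/dy[(-4*y**3 + 6*y**2 - 6*y + 3)*exp(2*y)/8 + 1/2] = -y**3*exp(2*y) = G'(y).

G(y) = (-4*y**3 + 6*y**2 - 6*y + 3)*exp(2*y)/8 + 1/2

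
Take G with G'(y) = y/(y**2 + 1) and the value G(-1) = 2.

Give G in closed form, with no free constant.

G(y) = log(y**2/2 + 1/2)/2 + 2

G'(y) matches the chain-rule pattern g'(h)*h' with inner function h(y) = y**2/2 + 1/2; substituting u = h(y) collapses the integral.
A general antiderivative is log(y**2/2 + 1/2)/2 + C.
The condition gives C = 2 - (0) = 2.
So G(y) = log(y**2/2 + 1/2)/2 + 2.
Check: d/dy[log(y**2/2 + 1/2)/2 + 2] = y/(y**2 + 1) = G'(y).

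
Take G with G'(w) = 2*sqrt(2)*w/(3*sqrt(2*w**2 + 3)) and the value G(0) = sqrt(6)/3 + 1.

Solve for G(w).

G(w) = 2*sqrt(w**2 + 3/2)/3 + 1

The substitution u = w**2 + 3/2 works: G'(w) is exactly (dG/du)*(du/dw) for that inner function.
A general antiderivative is 2*sqrt(w**2 + 3/2)/3 + C.
The condition gives C = sqrt(6)/3 + 1 - (sqrt(6)/3) = 1.
So G(w) = 2*sqrt(w**2 + 3/2)/3 + 1.
Check: d/dw[2*sqrt(w**2 + 3/2)/3 + 1] = 2*sqrt(2)*w/(3*sqrt(2*w**2 + 3)) = G'(w).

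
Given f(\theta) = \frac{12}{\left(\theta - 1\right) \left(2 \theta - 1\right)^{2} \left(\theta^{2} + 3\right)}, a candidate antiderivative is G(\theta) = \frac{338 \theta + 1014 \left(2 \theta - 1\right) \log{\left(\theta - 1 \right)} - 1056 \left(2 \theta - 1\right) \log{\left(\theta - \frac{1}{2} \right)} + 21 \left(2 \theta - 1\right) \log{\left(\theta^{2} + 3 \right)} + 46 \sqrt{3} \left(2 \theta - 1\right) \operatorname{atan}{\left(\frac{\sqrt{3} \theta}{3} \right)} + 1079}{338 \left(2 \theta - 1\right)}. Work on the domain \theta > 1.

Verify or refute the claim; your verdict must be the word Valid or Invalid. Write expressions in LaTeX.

Valid - differentiating G returns exactly f.

d/d\theta[G] = \frac{12}{4 \theta^{5} - 8 \theta^{4} + 17 \theta^{3} - 25 \theta^{2} + 15 \theta - 3}
This equals f(\theta) exactly, so the claim holds.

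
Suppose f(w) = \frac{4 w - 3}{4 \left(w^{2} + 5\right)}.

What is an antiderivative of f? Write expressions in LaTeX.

For F(w) to be correct the identity F'(w) - f(w) = 0 must hold.
Check: d/dw[\frac{\log{\left(w^{2} + 5 \right)}}{2} - \frac{3 \sqrt{5} \operatorname{atan}{\left(\frac{\sqrt{5} w}{5} \right)}}{20}] = \frac{4 w - 3}{4 w^{2} + 20}, which equals f(w).

An antiderivative is F(w) = \frac{\log{\left(w^{2} + 5 \right)}}{2} - \frac{3 \sqrt{5} \operatorname{atan}{\left(\frac{\sqrt{5} w}{5} \right)}}{20}.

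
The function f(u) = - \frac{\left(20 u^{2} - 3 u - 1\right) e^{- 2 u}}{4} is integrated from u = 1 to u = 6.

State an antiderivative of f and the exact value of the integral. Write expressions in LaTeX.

f has the shape v'r + vr' for v = \frac{5 u^{2}}{2} + \frac{17 u}{8} + \frac{15}{16} and r = e^{- 2 u} — it is the derivative of the product v*r.
F(u) = \frac{5 u^{2} e^{- 2 u}}{2} + \frac{17 u e^{- 2 u}}{8} + \frac{15 e^{- 2 u}}{16} is an antiderivative of f.
Check: d/du[\frac{5 u^{2} e^{- 2 u}}{2} + \frac{17 u e^{- 2 u}}{8} + \frac{15 e^{- 2 u}}{16}] = \frac{\left(- 20 u^{2} + 3 u + 1\right) e^{- 2 u}}{4}, which equals f(u).
F(6) = \frac{1659}{16 e^{12}}; F(1) = \frac{89}{16 e^{2}}.
Integral = F(6) - F(1) = - \frac{89}{16 e^{2}} + \frac{1659}{16 e^{12}}.

Antiderivative: F(u) = \frac{5 u^{2} e^{- 2 u}}{2} + \frac{17 u e^{- 2 u}}{8} + \frac{15 e^{- 2 u}}{16}; value = - \frac{89}{16 e^{2}} + \frac{1659}{16 e^{12}}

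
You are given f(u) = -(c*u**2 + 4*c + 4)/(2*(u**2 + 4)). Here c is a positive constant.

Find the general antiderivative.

Check any antiderivative F(u) by computing F'(u) and comparing it with f(u).
Check: d/du[-c*u/2 - atan(u/2)] = (-c*u**2 - 4*c - 4)/(2*u**2 + 8), which equals f(u).

F(u) = -c*u/2 - atan(u/2) + C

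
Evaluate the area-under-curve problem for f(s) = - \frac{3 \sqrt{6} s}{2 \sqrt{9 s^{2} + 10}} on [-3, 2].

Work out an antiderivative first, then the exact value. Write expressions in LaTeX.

Antiderivative: F(s) = - \sqrt{\frac{3 s^{2}}{2} + \frac{5}{3}}; value = - \frac{\sqrt{69}}{3} + \frac{\sqrt{546}}{6}

f matches the chain-rule pattern g'(h)*h' with inner function h(s) = \frac{3 s^{2}}{2} + \frac{5}{3}; substituting u = h(s) collapses the integral.
F(s) = - \sqrt{\frac{3 s^{2}}{2} + \frac{5}{3}} is an antiderivative of f.
Check: d/ds[- \sqrt{\frac{3 s^{2}}{2} + \frac{5}{3}}] = - \frac{3 \sqrt{6} s}{2 \sqrt{9 s^{2} + 10}} = f(s).
F(2) = - \frac{\sqrt{69}}{3}; F(-3) = - \frac{\sqrt{546}}{6}.
Integral = F(2) - F(-3) = - \frac{\sqrt{69}}{3} + \frac{\sqrt{546}}{6}.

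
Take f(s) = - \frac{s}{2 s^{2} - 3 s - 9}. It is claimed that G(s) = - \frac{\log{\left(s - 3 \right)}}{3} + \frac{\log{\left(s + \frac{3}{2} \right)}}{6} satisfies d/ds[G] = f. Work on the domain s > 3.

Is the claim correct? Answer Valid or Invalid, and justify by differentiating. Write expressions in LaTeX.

d/ds[G] = \frac{- s - 6}{6 s^{2} - 9 s - 27}
d/ds[G] - f(s) = \frac{2}{6 s + 9} != 0.

Invalid: d/ds[G] - f = \frac{2}{6 s + 9}, which is not 0.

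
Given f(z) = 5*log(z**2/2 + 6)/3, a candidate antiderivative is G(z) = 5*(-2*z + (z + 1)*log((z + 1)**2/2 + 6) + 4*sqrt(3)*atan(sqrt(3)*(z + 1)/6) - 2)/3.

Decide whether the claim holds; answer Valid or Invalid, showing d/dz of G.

Invalid: d/dz[G] - f = -5*log(z**2/2 + 6)/3 + 5*log(z**2/2 + z + 13/2)/3, which is not 0.

d/dz[G] = 5*log(z**2/2 + z + 13/2)/3
d/dz[G] - f(z) = -5*log(z**2/2 + 6)/3 + 5*log(z**2/2 + z + 13/2)/3 != 0.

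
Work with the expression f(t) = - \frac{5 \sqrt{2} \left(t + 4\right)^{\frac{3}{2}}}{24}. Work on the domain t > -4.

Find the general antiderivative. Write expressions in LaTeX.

F(t) = - \frac{t^{2} \sqrt{\frac{t}{2} + 2}}{6} - \frac{4 t \sqrt{\frac{t}{2} + 2}}{3} - \frac{8 \sqrt{\frac{t}{2} + 2}}{3} + C

Whatever form F(t) takes, F'(t) = f(t) is non-negotiable.
Check: d/dt[- \frac{t^{2} \sqrt{\frac{t}{2} + 2}}{6} - \frac{4 t \sqrt{\frac{t}{2} + 2}}{3} - \frac{8 \sqrt{\frac{t}{2} + 2}}{3}] = \frac{\sqrt{2} \left(- 5 t^{2} - 40 t - 80\right)}{24 \sqrt{t + 4}}, which equals f(t).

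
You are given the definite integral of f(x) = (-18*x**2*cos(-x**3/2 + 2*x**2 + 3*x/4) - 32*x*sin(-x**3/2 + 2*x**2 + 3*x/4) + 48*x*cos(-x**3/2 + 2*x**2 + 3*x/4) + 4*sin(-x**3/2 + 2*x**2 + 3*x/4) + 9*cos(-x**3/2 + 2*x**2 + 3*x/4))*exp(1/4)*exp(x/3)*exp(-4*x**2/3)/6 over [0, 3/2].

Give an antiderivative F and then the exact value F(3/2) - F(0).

Recognize the product-rule pattern: f = u'v + uv' with u = 2*exp(-4*x**2/3 + x/3 + 1/4), v = sin(-x**3/2 + 2*x**2 + 3*x/4), so integration by parts undoes it.
F(x) = 2*exp(1/4)*exp(x/3)*exp(-4*x**2/3)*sin(-x**3/2 + 2*x**2 + 3*x/4) is an antiderivative of f.
Check: d/dx[2*exp(1/4)*exp(x/3)*exp(-4*x**2/3)*sin(-x**3/2 + 2*x**2 + 3*x/4)] = (-18*x**2*exp(1/4)*exp(x/3)*cos(-x**3/2 + 2*x**2 + 3*x/4) - 32*x*exp(1/4)*exp(x/3)*sin(-x**3/2 + 2*x**2 + 3*x/4) + 48*x*exp(1/4)*exp(x/3)*cos(-x**3/2 + 2*x**2 + 3*x/4) + 4*exp(1/4)*exp(x/3)*sin(-x**3/2 + 2*x**2 + 3*x/4) + 9*exp(1/4)*exp(x/3)*cos(-x**3/2 + 2*x**2 + 3*x/4))*exp(-4*x**2/3)/6, which equals f(x).
F(3/2) = 2*exp(-9/4)*sin(63/16); F(0) = 0.
Integral = F(3/2) - F(0) = 2*exp(-9/4)*sin(63/16).

Antiderivative: F(x) = 2*exp(1/4)*exp(x/3)*exp(-4*x**2/3)*sin(-x**3/2 + 2*x**2 + 3*x/4); value = 2*exp(-9/4)*sin(63/16)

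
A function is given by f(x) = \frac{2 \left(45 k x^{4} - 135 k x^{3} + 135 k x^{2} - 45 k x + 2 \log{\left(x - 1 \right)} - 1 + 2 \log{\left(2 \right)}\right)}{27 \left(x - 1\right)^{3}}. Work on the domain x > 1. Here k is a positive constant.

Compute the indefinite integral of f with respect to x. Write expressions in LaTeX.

F(x) = \frac{45 k x^{4} - 90 k x^{3} + 45 k x^{2} - 2 \log{\left(x - 1 \right)} - 2 \log{\left(2 \right)}}{27 x^{2} - 54 x + 27} + C

Check any antiderivative F(x) by computing F'(x) and comparing it with f(x).
Check: d/dx[\frac{45 k x^{4} - 90 k x^{3} + 45 k x^{2} - 2 \log{\left(x - 1 \right)} - 2 \log{\left(2 \right)}}{27 x^{2} - 54 x + 27}] = \frac{90 k x^{4} - 270 k x^{3} + 270 k x^{2} - 90 k x + 4 \log{\left(x - 1 \right)} - 2 + 4 \log{\left(2 \right)}}{27 x^{3} - 81 x^{2} + 81 x - 27}, which equals f(x).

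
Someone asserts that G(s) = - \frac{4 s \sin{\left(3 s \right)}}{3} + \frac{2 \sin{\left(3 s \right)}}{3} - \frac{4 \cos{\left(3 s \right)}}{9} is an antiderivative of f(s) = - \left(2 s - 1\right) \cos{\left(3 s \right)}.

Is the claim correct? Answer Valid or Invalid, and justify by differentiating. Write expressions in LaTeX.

Invalid: d/ds[G] - f = - 2 s \cos{\left(3 s \right)} + \cos{\left(3 s \right)}, which is not 0.

d/ds[G] = - 4 s \cos{\left(3 s \right)} + 2 \cos{\left(3 s \right)}
d/ds[G] - f(s) = - 2 s \cos{\left(3 s \right)} + \cos{\left(3 s \right)} != 0.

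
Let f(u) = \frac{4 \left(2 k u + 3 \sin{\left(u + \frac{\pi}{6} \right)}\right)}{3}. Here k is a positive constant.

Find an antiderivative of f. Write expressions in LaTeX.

An antiderivative is F(u) = \frac{4 k u^{2}}{3} - 4 \cos{\left(u + \frac{\pi}{6} \right)}.

Whatever form F(u) takes, F'(u) = f(u) is non-negotiable.
Check: d/du[\frac{4 k u^{2}}{3} - 4 \cos{\left(u + \frac{\pi}{6} \right)}] = \frac{8 k u}{3} + 4 \sin{\left(u + \frac{\pi}{6} \right)}, which equals f(u).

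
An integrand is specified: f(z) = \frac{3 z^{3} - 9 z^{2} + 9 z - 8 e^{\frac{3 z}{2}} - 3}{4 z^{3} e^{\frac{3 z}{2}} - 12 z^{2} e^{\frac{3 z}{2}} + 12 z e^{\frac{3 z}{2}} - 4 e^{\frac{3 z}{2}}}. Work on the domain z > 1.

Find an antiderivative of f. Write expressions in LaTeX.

A first test for any F(z): its z-derivative must equal f(z) identically.
Check: d/dz[\frac{\left(- \left(z - 1\right)^{2} + 2 e^{\frac{3 z}{2}}\right) e^{- \frac{3 z}{2}}}{2 \left(z - 1\right)^{2}}] = \frac{3 z^{3} - 9 z^{2} + 9 z - 8 e^{\frac{3 z}{2}} - 3}{4 z^{3} e^{\frac{3 z}{2}} - 12 z^{2} e^{\frac{3 z}{2}} + 12 z e^{\frac{3 z}{2}} - 4 e^{\frac{3 z}{2}}} = f(z).

An antiderivative is F(z) = \frac{\left(- \left(z - 1\right)^{2} + 2 e^{\frac{3 z}{2}}\right) e^{- \frac{3 z}{2}}}{2 \left(z - 1\right)^{2}}.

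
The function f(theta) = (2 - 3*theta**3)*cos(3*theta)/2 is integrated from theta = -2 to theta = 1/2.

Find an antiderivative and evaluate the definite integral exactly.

Antiderivative: F(theta) = -theta**3*sin(3*theta)/2 - theta**2*cos(3*theta)/2 + theta*sin(3*theta)/3 + sin(3*theta)/3 + cos(3*theta)/9; value = 11*sin(6)/3 - cos(3/2)/72 + 7*sin(3/2)/16 + 17*cos(6)/9

An antiderivative F(theta) passes only if d/dtheta[F] lands on f(theta) exactly.
F(theta) = -theta**3*sin(3*theta)/2 - theta**2*cos(3*theta)/2 + theta*sin(3*theta)/3 + sin(3*theta)/3 + cos(3*theta)/9 is an antiderivative of f.
Check: d/dtheta[-theta**3*sin(3*theta)/2 - theta**2*cos(3*theta)/2 + theta*sin(3*theta)/3 + sin(3*theta)/3 + cos(3*theta)/9] = -3*theta**3*cos(3*theta)/2 + cos(3*theta), which equals f(theta).
F(1/2) = -cos(3/2)/72 + 7*sin(3/2)/16; F(-2) = -17*cos(6)/9 - 11*sin(6)/3.
Integral = F(1/2) - F(-2) = 11*sin(6)/3 - cos(3/2)/72 + 7*sin(3/2)/16 + 17*cos(6)/9.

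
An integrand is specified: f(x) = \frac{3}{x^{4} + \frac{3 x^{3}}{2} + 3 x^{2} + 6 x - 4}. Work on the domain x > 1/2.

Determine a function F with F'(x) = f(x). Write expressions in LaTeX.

Factor the denominator (\left(x + 2\right) \left(2 x - 1\right) \left(x^{2} + 4\right)) and decompose: f = - \frac{3 \left(3 x + 10\right)}{68 \left(x^{2} + 4\right)} + \frac{48}{85 \left(2 x - 1\right)} - \frac{3}{20 \left(x + 2\right)}; each piece integrates to a log, atan, or power term.
Check: d/dx[\frac{24 \log{\left(x - \frac{1}{2} \right)}}{85} - \frac{3 \log{\left(x + 2 \right)}}{20} - \frac{9 \log{\left(x^{2} + 4 \right)}}{136} - \frac{15 \operatorname{atan}{\left(\frac{x}{2} \right)}}{68}] = \frac{6}{2 x^{4} + 3 x^{3} + 6 x^{2} + 12 x - 8}, which equals f(x).

An antiderivative is F(x) = \frac{24 \log{\left(x - \frac{1}{2} \right)}}{85} - \frac{3 \log{\left(x + 2 \right)}}{20} - \frac{9 \log{\left(x^{2} + 4 \right)}}{136} - \frac{15 \operatorname{atan}{\left(\frac{x}{2} \right)}}{68}.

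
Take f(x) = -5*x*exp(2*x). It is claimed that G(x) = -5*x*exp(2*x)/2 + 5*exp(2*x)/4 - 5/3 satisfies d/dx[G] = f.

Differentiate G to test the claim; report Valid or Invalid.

d/dx[G] = -5*x*exp(2*x)
This equals f(x) exactly, so the claim holds.

Valid. The derivative of G reproduces f.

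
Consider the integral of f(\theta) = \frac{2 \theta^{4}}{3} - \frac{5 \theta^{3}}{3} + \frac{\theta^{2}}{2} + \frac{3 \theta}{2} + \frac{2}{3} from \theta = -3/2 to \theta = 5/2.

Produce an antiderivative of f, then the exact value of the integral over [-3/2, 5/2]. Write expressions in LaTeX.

Antiderivative: F(\theta) = \frac{\theta \left(8 \theta^{4} - 25 \theta^{3} + 10 \theta^{2} + 45 \theta + 40\right)}{60}; value = \frac{87}{10}

Integrate term by term and add the pieces.
F(\theta) = \frac{\theta \left(8 \theta^{4} - 25 \theta^{3} + 10 \theta^{2} + 45 \theta + 40\right)}{60} is an antiderivative of f.
Check: d/d\theta[\frac{\theta \left(8 \theta^{4} - 25 \theta^{3} + 10 \theta^{2} + 45 \theta + 40\right)}{60}] = \frac{2 \theta^{4}}{3} - \frac{5 \theta^{3}}{3} + \frac{\theta^{2}}{2} + \frac{3 \theta}{2} + \frac{2}{3} = f(\theta).
F(5/2) = \frac{365}{64}; F(-3/2) = - \frac{959}{320}.
Integral = F(5/2) - F(-3/2) = \frac{87}{10}.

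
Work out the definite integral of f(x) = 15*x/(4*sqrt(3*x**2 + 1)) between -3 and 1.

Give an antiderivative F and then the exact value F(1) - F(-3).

Antiderivative: F(x) = 5*sqrt(3*x**2 + 1)/4; value = 5/2 - 5*sqrt(7)/2

The substitution u = 3*x**2 + 1 works: f is exactly (dF/du)*(du/dx) for that inner function.
F(x) = 5*sqrt(3*x**2 + 1)/4 is an antiderivative of f.
Check: d/dx[5*sqrt(3*x**2 + 1)/4] = 15*x/(4*sqrt(3*x**2 + 1)) = f(x).
F(1) = 5/2; F(-3) = 5*sqrt(7)/2.
Integral = F(1) - F(-3) = 5/2 - 5*sqrt(7)/2.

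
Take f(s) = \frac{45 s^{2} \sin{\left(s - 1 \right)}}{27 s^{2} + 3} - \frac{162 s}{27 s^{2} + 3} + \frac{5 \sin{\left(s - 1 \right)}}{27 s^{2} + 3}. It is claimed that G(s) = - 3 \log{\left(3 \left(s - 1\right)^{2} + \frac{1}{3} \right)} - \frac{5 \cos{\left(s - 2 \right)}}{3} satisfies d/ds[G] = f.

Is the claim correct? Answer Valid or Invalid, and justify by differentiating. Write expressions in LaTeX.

Invalid: d/ds[G] - f = \frac{405 s^{4} \sin{\left(s - 2 \right)} - 405 s^{4} \sin{\left(s - 1 \right)} - 810 s^{3} \sin{\left(s - 2 \right)} + 810 s^{3} \sin{\left(s - 1 \right)} + 495 s^{2} \sin{\left(s - 2 \right)} - 495 s^{2} \sin{\left(s - 1 \right)} - 1458 s^{2} - 90 s \sin{\left(s - 2 \right)} + 90 s \sin{\left(s - 1 \right)} + 1458 s + 50 \sin{\left(s - 2 \right)} - 50 \sin{\left(s - 1 \right)} + 162}{243 s^{4} - 486 s^{3} + 297 s^{2} - 54 s + 30}, which is not 0.

d/ds[G] = \frac{45 s^{2} \sin{\left(s - 2 \right)} - 90 s \sin{\left(s - 2 \right)} - 162 s + 50 \sin{\left(s - 2 \right)} + 162}{27 s^{2} - 54 s + 30}
d/ds[G] - f(s) = \frac{405 s^{4} \sin{\left(s - 2 \right)} - 405 s^{4} \sin{\left(s - 1 \right)} - 810 s^{3} \sin{\left(s - 2 \right)} + 810 s^{3} \sin{\left(s - 1 \right)} + 495 s^{2} \sin{\left(s - 2 \right)} - 495 s^{2} \sin{\left(s - 1 \right)} - 1458 s^{2} - 90 s \sin{\left(s - 2 \right)} + 90 s \sin{\left(s - 1 \right)} + 1458 s + 50 \sin{\left(s - 2 \right)} - 50 \sin{\left(s - 1 \right)} + 162}{243 s^{4} - 486 s^{3} + 297 s^{2} - 54 s + 30} != 0.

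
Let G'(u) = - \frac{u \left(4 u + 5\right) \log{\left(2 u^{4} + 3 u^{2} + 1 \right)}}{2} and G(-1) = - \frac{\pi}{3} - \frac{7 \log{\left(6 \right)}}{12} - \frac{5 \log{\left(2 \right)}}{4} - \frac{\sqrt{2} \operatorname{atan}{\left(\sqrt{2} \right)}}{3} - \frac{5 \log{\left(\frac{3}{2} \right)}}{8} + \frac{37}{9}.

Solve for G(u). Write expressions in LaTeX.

A first test for any G(u): its u-derivative must equal the given G'(u).
A general antiderivative is \frac{8 u^{3}}{9} + \frac{5 u^{2}}{2} - 2 u + \left(- \frac{2 u^{3}}{3} - \frac{5 u^{2}}{4}\right) \log{\left(2 u^{4} + 3 u^{2} + 1 \right)} - \frac{5 \log{\left(u^{2} + \frac{1}{2} \right)}}{8} - \frac{5 \log{\left(u^{2} + 1 \right)}}{4} + \frac{4 \operatorname{atan}{\left(u \right)}}{3} + \frac{\sqrt{2} \operatorname{atan}{\left(\sqrt{2} u \right)}}{3} + C.
The condition gives C = - \frac{\pi}{3} - \frac{7 \log{\left(6 \right)}}{12} - \frac{5 \log{\left(2 \right)}}{4} - \frac{\sqrt{2} \operatorname{atan}{\left(\sqrt{2} \right)}}{3} - \frac{5 \log{\left(\frac{3}{2} \right)}}{8} + \frac{37}{9} - (- \frac{\pi}{3} - \frac{7 \log{\left(6 \right)}}{12} - \frac{5 \log{\left(2 \right)}}{4} - \frac{\sqrt{2} \operatorname{atan}{\left(\sqrt{2} \right)}}{3} - \frac{5 \log{\left(\frac{3}{2} \right)}}{8} + \frac{65}{18}) = \frac{1}{2}.
So G(u) = \frac{64 u^{3} + 6 u^{2} \left(- 8 u - 15\right) \log{\left(2 u^{4} + 3 u^{2} + 1 \right)} + 180 u^{2} - 144 u - 45 \log{\left(u^{2} + \frac{1}{2} \right)} - 90 \log{\left(u^{2} + 1 \right)} + 96 \operatorname{atan}{\left(u \right)} + 24 \sqrt{2} \operatorname{atan}{\left(\sqrt{2} u \right)} + 36}{72}.
Check: d/du[\frac{64 u^{3} + 6 u^{2} \left(- 8 u - 15\right) \log{\left(2 u^{4} + 3 u^{2} + 1 \right)} + 180 u^{2} - 144 u - 45 \log{\left(u^{2} + \frac{1}{2} \right)} - 90 \log{\left(u^{2} + 1 \right)} + 96 \operatorname{atan}{\left(u \right)} + 24 \sqrt{2} \operatorname{atan}{\left(\sqrt{2} u \right)} + 36}{72}] = - 2 u^{2} \log{\left(2 u^{4} + 3 u^{2} + 1 \right)} - \frac{5 u \log{\left(2 u^{4} + 3 u^{2} + 1 \right)}}{2}, which equals G'(u).

G(u) = \frac{64 u^{3} + 6 u^{2} \left(- 8 u - 15\right) \log{\left(2 u^{4} + 3 u^{2} + 1 \right)} + 180 u^{2} - 144 u - 45 \log{\left(u^{2} + \frac{1}{2} \right)} - 90 \log{\left(u^{2} + 1 \right)} + 96 \operatorname{atan}{\left(u \right)} + 24 \sqrt{2} \operatorname{atan}{\left(\sqrt{2} u \right)} + 36}{72}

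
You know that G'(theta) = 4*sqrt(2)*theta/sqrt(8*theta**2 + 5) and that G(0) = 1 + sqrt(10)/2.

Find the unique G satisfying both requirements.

The substitution u = 4*theta**2 + 5/2 works: G'(theta) is exactly (dG/du)*(du/dtheta) for that inner function.
A general antiderivative is sqrt(4*theta**2 + 5/2) + C.
The condition gives C = 1 + sqrt(10)/2 - (sqrt(10)/2) = 1.
So G(theta) = (sqrt(2)*sqrt(8*theta**2 + 5) + 2)/2.
Check: d/dtheta[(sqrt(2)*sqrt(8*theta**2 + 5) + 2)/2] = 4*sqrt(2)*theta/sqrt(8*theta**2 + 5) = G'(theta).

G(theta) = (sqrt(2)*sqrt(8*theta**2 + 5) + 2)/2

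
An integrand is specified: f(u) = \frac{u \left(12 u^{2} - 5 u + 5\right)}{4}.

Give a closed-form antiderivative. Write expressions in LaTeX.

An antiderivative is F(u) = \frac{3 u^{4}}{4} - \frac{5 u^{3}}{12} + \frac{5 u^{2}}{8}.

Any candidate F(u) must reproduce f(u) exactly when differentiated.
Check: d/du[\frac{3 u^{4}}{4} - \frac{5 u^{3}}{12} + \frac{5 u^{2}}{8}] = 3 u^{3} - \frac{5 u^{2}}{4} + \frac{5 u}{4}, which equals f(u).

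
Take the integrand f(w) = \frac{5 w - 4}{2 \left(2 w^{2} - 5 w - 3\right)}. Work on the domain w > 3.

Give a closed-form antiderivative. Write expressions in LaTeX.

The denominator factors as 2 \left(w - 3\right) \left(2 w + 1\right); partial fractions split f into directly integrable pieces: \frac{13}{14 \left(2 w + 1\right)} + \frac{11}{14 \left(w - 3\right)}.
Check: d/dw[\frac{11 \log{\left(w - 3 \right)}}{14} + \frac{13 \log{\left(w + \frac{1}{2} \right)}}{28}] = \frac{5 w - 4}{4 w^{2} - 10 w - 6}, which equals f(w).

An antiderivative is F(w) = \frac{11 \log{\left(w - 3 \right)}}{14} + \frac{13 \log{\left(w + \frac{1}{2} \right)}}{28}.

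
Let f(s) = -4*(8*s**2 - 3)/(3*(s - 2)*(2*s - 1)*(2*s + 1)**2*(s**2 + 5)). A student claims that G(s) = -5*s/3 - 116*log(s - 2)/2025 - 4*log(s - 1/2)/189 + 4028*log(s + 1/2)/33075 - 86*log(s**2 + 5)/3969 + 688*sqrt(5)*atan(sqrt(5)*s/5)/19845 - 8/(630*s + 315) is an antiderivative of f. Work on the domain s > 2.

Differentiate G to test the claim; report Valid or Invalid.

Invalid: d/ds[G] - f = -5/3, which is not 0.

d/ds[G] = (-40*s**6 + 60*s**5 - 150*s**4 + 285*s**3 + 208*s**2 - 75*s - 38)/(24*s**6 - 36*s**5 + 90*s**4 - 171*s**3 - 144*s**2 + 45*s + 30)
d/ds[G] - f(s) = -5/3 != 0.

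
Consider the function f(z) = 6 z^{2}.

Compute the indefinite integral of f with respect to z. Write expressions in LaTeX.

F(z) = 2 z^{3} + C

Recover f(z) by differentiating a candidate F(z); any mismatch rules it out.
Check: d/dz[2 z^{3}] = 6 z^{2} = f(z).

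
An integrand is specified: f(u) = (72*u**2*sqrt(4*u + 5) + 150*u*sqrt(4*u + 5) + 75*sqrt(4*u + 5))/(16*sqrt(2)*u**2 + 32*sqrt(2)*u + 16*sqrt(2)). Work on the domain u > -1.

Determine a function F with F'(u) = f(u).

Recognize the product-rule pattern: f = v'r + vr' with v = 3/(2*(2*u + 2)), r = (2*u + 5/2)**(5/2), so integration by parts undoes it.
Check: d/du[(48*u**2*sqrt(4*u + 5) + 120*u*sqrt(4*u + 5) + 75*sqrt(4*u + 5))/(16*sqrt(2)*u + 16*sqrt(2))] = (288*sqrt(2)*u**3 + 960*sqrt(2)*u**2 + 1050*sqrt(2)*u + 375*sqrt(2))/(32*u**2*sqrt(4*u + 5) + 64*u*sqrt(4*u + 5) + 32*sqrt(4*u + 5)), which equals f(u).

An antiderivative is F(u) = (48*u**2*sqrt(4*u + 5) + 120*u*sqrt(4*u + 5) + 75*sqrt(4*u + 5))/(16*sqrt(2)*u + 16*sqrt(2)).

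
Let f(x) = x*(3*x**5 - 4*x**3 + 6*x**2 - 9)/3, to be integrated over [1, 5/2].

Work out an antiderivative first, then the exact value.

Since d/dx undoes antidifferentiation here, F'(x) = f(x) is required of F(x).
F(x) = x**2*(30*x**5 - 56*x**3 + 105*x**2 - 315)/210 is an antiderivative of f.
Check: d/dx[x**2*(30*x**5 - 56*x**3 + 105*x**2 - 315)/210] = x**6 - 4*x**4/3 + 2*x**3 - 3*x, which equals f(x).
F(5/2) = 191675/2688; F(1) = -118/105.
Integral = F(5/2) - F(1) = 324493/4480.

Antiderivative: F(x) = x**2*(30*x**5 - 56*x**3 + 105*x**2 - 315)/210; value = 324493/4480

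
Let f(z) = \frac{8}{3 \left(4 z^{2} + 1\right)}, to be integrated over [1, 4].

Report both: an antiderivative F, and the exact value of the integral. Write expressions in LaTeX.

A candidate is checked by its d/dz: the result must match f(z).
F(z) = \frac{4 \operatorname{atan}{\left(2 z \right)}}{3} is an antiderivative of f.
Check: d/dz[\frac{4 \operatorname{atan}{\left(2 z \right)}}{3}] = \frac{8}{12 z^{2} + 3}, which equals f(z).
F(4) = \frac{4 \operatorname{atan}{\left(8 \right)}}{3}; F(1) = \frac{4 \operatorname{atan}{\left(2 \right)}}{3}.
Integral = F(4) - F(1) = - \frac{4 \operatorname{atan}{\left(2 \right)}}{3} + \frac{4 \operatorname{atan}{\left(8 \right)}}{3}.

Antiderivative: F(z) = \frac{4 \operatorname{atan}{\left(2 z \right)}}{3}; value = - \frac{4 \operatorname{atan}{\left(2 \right)}}{3} + \frac{4 \operatorname{atan}{\left(8 \right)}}{3}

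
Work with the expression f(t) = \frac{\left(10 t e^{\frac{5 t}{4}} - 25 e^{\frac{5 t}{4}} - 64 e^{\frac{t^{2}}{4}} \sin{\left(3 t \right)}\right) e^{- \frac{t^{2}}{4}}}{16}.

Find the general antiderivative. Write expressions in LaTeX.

F(t) = - \frac{5 e^{\frac{5 t}{4}} e^{- \frac{t^{2}}{4}}}{4} + \frac{4 \cos{\left(3 t \right)}}{3} + C

A first test for any F(t): its t-derivative must equal f(t) identically.
Check: d/dt[- \frac{5 e^{\frac{5 t}{4}} e^{- \frac{t^{2}}{4}}}{4} + \frac{4 \cos{\left(3 t \right)}}{3}] = \frac{\left(10 t e^{\frac{5 t}{4}} - 25 e^{\frac{5 t}{4}} - 64 e^{\frac{t^{2}}{4}} \sin{\left(3 t \right)}\right) e^{- \frac{t^{2}}{4}}}{16} = f(t).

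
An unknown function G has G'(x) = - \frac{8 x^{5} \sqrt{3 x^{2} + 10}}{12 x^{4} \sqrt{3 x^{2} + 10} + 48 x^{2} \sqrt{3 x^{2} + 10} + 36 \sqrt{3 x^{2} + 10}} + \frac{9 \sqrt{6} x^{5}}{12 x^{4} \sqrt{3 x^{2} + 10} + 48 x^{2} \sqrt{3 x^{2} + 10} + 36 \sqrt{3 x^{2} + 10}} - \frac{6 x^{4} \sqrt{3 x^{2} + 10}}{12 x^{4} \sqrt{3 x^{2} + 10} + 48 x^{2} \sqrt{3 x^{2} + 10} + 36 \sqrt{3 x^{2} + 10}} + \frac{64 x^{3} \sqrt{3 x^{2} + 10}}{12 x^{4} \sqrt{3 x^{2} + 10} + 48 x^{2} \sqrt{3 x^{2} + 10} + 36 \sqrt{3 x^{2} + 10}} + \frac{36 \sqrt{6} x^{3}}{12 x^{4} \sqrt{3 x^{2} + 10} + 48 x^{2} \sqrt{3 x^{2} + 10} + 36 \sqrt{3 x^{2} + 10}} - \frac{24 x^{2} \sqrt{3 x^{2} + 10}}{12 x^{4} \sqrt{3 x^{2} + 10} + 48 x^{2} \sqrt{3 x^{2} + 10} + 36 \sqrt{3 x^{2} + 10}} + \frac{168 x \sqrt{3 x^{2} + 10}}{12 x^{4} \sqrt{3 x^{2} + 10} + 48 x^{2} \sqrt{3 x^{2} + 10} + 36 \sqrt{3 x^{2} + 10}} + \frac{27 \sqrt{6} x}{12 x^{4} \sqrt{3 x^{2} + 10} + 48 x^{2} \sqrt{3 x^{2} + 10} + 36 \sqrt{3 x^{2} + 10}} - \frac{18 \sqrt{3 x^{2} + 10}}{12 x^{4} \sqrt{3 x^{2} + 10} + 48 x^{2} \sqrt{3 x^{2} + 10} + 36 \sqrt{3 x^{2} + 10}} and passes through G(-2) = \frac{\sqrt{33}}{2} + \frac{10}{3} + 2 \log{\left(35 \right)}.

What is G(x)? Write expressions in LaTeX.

Integrate term by term and add the pieces.
A general antiderivative is - \frac{x^{2}}{3} - \frac{x}{2} + \frac{3 \sqrt{\frac{x^{2}}{2} + \frac{5}{3}}}{2} + 2 \log{\left(x^{4} + 4 x^{2} + 3 \right)} + \frac{5}{3} + C.
The condition gives C = \frac{\sqrt{33}}{2} + \frac{10}{3} + 2 \log{\left(35 \right)} - (\frac{4}{3} + \frac{\sqrt{33}}{2} + 2 \log{\left(35 \right)}) = 2.
So G(x) = \frac{- 4 x^{2} - 6 x + 3 \sqrt{6} \sqrt{3 x^{2} + 10} + 24 \log{\left(x^{4} + 4 x^{2} + 3 \right)} + 44}{12}.
Check: d/dx[\frac{- 4 x^{2} - 6 x + 3 \sqrt{6} \sqrt{3 x^{2} + 10} + 24 \log{\left(x^{4} + 4 x^{2} + 3 \right)} + 44}{12}] = \frac{- 8 x^{5} \sqrt{3 x^{2} + 10} + 9 \sqrt{6} x^{5} - 6 x^{4} \sqrt{3 x^{2} + 10} + 64 x^{3} \sqrt{3 x^{2} + 10} + 36 \sqrt{6} x^{3} - 24 x^{2} \sqrt{3 x^{2} + 10} + 168 x \sqrt{3 x^{2} + 10} + 27 \sqrt{6} x - 18 \sqrt{3 x^{2} + 10}}{12 x^{4} \sqrt{3 x^{2} + 10} + 48 x^{2} \sqrt{3 x^{2} + 10} + 36 \sqrt{3 x^{2} + 10}}, which equals G'(x).

G(x) = \frac{- 4 x^{2} - 6 x + 3 \sqrt{6} \sqrt{3 x^{2} + 10} + 24 \log{\left(x^{4} + 4 x^{2} + 3 \right)} + 44}{12}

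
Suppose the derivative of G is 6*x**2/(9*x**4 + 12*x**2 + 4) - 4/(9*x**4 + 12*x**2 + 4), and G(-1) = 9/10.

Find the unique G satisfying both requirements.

G'(x) has the shape u'v + uv' for u = -x and v = 1/(3*x**2/2 + 1) — it is the derivative of the product u*v.
A general antiderivative is -x/(3*x**2/2 + 1) + C.
The condition gives C = 9/10 - (2/5) = 1/2.
So G(x) = (3*x**2 - 4*x + 2)/(6*x**2 + 4).
Check: d/dx[(3*x**2 - 4*x + 2)/(6*x**2 + 4)] = (6*x**2 - 4)/(9*x**4 + 12*x**2 + 4), which equals G'(x).

G(x) = (3*x**2 - 4*x + 2)/(6*x**2 + 4)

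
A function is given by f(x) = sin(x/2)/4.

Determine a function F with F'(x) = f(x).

Differentiate the proposed F(x) back; it has to land on f(x) exactly.
Check: d/dx[-cos(x/2)/2] = sin(x/2)/4 = f(x).

An antiderivative is F(x) = -cos(x/2)/2.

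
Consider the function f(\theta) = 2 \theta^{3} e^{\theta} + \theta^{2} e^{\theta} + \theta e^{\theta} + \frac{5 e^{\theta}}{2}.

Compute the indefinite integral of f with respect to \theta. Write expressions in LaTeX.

Recognize the product-rule pattern: f = u'v + uv' with u = 2 \theta^{3} - 5 \theta^{2} + 11 \theta - \frac{17}{2}, v = e^{\theta}, so integration by parts undoes it.
Check: d/d\theta[\frac{\left(4 \theta^{3} - 10 \theta^{2} + 22 \theta - 17\right) e^{\theta}}{2}] = 2 \theta^{3} e^{\theta} + \theta^{2} e^{\theta} + \theta e^{\theta} + \frac{5 e^{\theta}}{2} = f(\theta).

F(\theta) = \frac{\left(4 \theta^{3} - 10 \theta^{2} + 22 \theta - 17\right) e^{\theta}}{2} + C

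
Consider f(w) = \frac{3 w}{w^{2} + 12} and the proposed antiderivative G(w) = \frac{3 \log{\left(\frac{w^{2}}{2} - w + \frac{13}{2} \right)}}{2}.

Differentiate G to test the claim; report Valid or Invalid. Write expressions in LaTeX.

Invalid: d/dw[G] - f = \frac{3 w^{2} - 3 w - 36}{w^{4} - 2 w^{3} + 25 w^{2} - 24 w + 156}, which is not 0.

d/dw[G] = \frac{3 w - 3}{w^{2} - 2 w + 13}
d/dw[G] - f(w) = \frac{3 w^{2} - 3 w - 36}{w^{4} - 2 w^{3} + 25 w^{2} - 24 w + 156} != 0.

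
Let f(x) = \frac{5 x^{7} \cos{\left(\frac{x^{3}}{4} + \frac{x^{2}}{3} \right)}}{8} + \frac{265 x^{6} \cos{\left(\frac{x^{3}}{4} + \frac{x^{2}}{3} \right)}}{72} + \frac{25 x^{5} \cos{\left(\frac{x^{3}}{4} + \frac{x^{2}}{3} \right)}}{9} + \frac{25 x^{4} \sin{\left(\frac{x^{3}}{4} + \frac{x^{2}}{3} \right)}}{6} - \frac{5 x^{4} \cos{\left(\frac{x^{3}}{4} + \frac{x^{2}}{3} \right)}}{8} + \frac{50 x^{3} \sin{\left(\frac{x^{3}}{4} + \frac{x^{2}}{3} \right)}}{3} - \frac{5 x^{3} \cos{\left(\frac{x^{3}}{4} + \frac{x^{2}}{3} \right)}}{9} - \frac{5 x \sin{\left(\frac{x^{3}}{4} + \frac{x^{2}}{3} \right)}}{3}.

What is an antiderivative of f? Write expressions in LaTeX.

An antiderivative is F(x) = \frac{5 \left(\frac{x^{5}}{2} + \frac{5 x^{4}}{2} - \frac{x^{2}}{2}\right) \sin{\left(\frac{x^{3}}{4} + \frac{x^{2}}{3} \right)}}{3}.

Recognize the product-rule pattern: f = u'v + uv' with u = \frac{5 x^{5}}{6} + \frac{25 x^{4}}{6} - \frac{5 x^{2}}{6}, v = \sin{\left(\frac{x^{3}}{4} + \frac{x^{2}}{3} \right)}, so integration by parts undoes it.
Check: d/dx[\frac{5 \left(\frac{x^{5}}{2} + \frac{5 x^{4}}{2} - \frac{x^{2}}{2}\right) \sin{\left(\frac{x^{3}}{4} + \frac{x^{2}}{3} \right)}}{3}] = \frac{5 x^{7} \cos{\left(\frac{x^{3}}{4} + \frac{x^{2}}{3} \right)}}{8} + \frac{265 x^{6} \cos{\left(\frac{x^{3}}{4} + \frac{x^{2}}{3} \right)}}{72} + \frac{25 x^{5} \cos{\left(\frac{x^{3}}{4} + \frac{x^{2}}{3} \right)}}{9} + \frac{25 x^{4} \sin{\left(\frac{x^{3}}{4} + \frac{x^{2}}{3} \right)}}{6} - \frac{5 x^{4} \cos{\left(\frac{x^{3}}{4} + \frac{x^{2}}{3} \right)}}{8} + \frac{50 x^{3} \sin{\left(\frac{x^{3}}{4} + \frac{x^{2}}{3} \right)}}{3} - \frac{5 x^{3} \cos{\left(\frac{x^{3}}{4} + \frac{x^{2}}{3} \right)}}{9} - \frac{5 x \sin{\left(\frac{x^{3}}{4} + \frac{x^{2}}{3} \right)}}{3} = f(x).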